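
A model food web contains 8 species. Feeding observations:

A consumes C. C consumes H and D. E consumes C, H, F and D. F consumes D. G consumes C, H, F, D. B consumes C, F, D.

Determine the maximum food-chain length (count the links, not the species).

2 links

One longest chain: D → F → E.
It has 3 species and 2 links.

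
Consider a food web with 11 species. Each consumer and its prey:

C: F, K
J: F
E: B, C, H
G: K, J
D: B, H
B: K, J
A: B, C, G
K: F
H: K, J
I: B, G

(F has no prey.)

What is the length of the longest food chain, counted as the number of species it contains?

4 species

One longest chain: F → K → B → A.
It has 4 species and 3 links.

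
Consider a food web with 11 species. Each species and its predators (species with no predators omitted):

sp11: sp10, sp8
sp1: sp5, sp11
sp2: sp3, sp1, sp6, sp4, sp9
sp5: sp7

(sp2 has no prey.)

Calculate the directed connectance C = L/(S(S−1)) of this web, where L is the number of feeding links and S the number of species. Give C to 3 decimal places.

C = 0.091

The web has S = 11 species and L = 10 feeding links.
C = L / (S(S−1)) = 10 / 110 = 0.0909 ≈ 0.091.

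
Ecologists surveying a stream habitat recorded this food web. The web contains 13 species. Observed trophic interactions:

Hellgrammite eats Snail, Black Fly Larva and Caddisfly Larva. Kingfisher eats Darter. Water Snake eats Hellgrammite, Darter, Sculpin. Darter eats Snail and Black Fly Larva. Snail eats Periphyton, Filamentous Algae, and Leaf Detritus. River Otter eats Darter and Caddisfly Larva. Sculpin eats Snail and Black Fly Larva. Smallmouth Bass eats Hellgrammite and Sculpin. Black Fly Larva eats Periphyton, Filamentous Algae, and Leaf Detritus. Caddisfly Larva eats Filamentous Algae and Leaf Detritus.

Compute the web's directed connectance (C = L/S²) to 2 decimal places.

C = 0.14

The web has S = 13 species and L = 23 feeding links.
C = L / S² = 23 / 169 = 0.1361 ≈ 0.14.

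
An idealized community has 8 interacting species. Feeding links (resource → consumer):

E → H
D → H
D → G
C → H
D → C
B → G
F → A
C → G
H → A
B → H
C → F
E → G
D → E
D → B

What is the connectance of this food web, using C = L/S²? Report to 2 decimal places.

The web has S = 8 species and L = 14 feeding links.
C = L / S² = 14 / 64 = 0.2188 ≈ 0.22.

C = 0.22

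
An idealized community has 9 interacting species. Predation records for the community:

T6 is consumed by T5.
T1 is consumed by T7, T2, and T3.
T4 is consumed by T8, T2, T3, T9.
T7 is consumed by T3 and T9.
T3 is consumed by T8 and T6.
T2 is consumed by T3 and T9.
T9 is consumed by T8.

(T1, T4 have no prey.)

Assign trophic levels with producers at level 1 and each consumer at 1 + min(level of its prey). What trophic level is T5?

T1 is a producer → level 1.
T3 eats T1 → level 2.
T6 eats T3 → level 3.
T5 eats T6 → level 4.
No prey of T5 is below level 3, so 4 is the minimum.

Trophic level 4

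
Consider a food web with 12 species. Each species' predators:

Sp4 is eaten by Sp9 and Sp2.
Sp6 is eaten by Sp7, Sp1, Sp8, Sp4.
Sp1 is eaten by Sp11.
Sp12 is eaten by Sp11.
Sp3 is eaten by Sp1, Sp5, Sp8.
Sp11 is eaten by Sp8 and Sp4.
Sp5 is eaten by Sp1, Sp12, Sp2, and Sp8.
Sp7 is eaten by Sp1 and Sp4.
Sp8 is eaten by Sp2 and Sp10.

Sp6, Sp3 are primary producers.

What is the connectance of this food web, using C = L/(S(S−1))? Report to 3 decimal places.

The web has S = 12 species and L = 21 feeding links.
C = L / (S(S−1)) = 21 / 132 = 0.1591 ≈ 0.159.

C = 0.159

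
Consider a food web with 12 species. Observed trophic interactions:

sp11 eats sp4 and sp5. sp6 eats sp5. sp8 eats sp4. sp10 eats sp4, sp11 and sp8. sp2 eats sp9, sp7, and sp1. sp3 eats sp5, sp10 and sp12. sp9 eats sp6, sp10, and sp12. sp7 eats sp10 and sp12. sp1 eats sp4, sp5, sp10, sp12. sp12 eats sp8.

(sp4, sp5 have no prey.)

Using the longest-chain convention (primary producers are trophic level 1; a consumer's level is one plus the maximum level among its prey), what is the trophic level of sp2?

Trophic level 5

sp4 is a producer → level 1.
sp8 eats sp4 → level 2.
sp10 eats sp8 (level 2); other prey at levels: sp4 1, sp11 2 → level 3.
sp7 eats sp10 (level 3); other prey at levels: sp12 3 → level 4.
sp2 eats sp7 (level 4); other prey at levels: sp1 4, sp9 4 → level 5.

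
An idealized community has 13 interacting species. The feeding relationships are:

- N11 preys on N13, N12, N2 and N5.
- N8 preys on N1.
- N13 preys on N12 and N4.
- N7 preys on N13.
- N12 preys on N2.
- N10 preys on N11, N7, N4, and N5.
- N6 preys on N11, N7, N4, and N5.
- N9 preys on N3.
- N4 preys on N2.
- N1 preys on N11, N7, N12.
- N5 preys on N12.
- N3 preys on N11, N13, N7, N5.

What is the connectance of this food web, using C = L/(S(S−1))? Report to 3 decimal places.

C = 0.173

The web has S = 13 species and L = 27 feeding links.
C = L / (S(S−1)) = 27 / 156 = 0.1731 ≈ 0.173.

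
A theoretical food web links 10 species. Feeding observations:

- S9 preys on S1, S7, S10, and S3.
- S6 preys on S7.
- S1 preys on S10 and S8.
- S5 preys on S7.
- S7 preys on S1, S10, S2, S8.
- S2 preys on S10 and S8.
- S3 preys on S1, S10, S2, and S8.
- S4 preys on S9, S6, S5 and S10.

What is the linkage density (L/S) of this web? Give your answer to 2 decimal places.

L/S = 2.20

There are L = 22 links among S = 10 species.
L/S = 22/10 = 2.2000 ≈ 2.20.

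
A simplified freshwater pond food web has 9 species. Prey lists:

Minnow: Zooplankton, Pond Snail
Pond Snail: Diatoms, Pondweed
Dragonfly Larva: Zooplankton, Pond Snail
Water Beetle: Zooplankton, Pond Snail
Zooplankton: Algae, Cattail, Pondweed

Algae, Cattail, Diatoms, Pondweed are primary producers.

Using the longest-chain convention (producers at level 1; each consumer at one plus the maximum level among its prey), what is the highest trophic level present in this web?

3

Producers (level 1): Algae, Cattail, Diatoms, Pondweed.
Algae → Zooplankton → Minnow gives Minnow level 3.
No species has a prey at level 3, so no species reaches level 4.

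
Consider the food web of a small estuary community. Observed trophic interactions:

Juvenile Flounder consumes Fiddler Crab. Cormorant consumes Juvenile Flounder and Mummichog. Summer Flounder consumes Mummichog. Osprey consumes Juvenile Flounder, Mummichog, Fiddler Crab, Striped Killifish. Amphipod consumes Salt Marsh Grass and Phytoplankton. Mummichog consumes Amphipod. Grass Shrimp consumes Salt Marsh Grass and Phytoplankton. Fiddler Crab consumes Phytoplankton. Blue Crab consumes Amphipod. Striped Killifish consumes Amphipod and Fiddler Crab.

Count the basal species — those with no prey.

2

Basal species (no prey listed): Phytoplankton, Salt Marsh Grass.
Count: 2.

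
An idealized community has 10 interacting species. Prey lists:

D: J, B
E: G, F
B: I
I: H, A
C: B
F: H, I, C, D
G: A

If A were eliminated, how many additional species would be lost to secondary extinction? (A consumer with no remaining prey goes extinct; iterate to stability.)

1

Remove A.
Round 1: G (all prey gone) → extinct.
No further losses. Total secondary extinctions: 1.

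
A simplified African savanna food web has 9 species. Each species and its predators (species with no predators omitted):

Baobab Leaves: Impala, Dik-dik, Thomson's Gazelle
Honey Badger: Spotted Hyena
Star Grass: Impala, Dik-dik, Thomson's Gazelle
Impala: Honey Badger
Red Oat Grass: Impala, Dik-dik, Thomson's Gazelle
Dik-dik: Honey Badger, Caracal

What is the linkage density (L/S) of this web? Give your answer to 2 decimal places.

L/S = 1.44

There are L = 13 links among S = 9 species.
L/S = 13/9 = 1.4444 ≈ 1.44.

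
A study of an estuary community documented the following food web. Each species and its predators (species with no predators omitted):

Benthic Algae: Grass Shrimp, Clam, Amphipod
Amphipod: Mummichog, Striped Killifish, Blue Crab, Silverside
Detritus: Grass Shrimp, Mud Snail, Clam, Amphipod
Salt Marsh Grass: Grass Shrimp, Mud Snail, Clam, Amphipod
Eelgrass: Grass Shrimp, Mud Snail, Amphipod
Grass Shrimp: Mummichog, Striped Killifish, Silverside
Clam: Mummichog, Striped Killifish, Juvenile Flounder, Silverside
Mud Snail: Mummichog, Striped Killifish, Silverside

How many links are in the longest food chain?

2 links

One longest chain: Eelgrass → Grass Shrimp → Mummichog.
It has 3 species and 2 links.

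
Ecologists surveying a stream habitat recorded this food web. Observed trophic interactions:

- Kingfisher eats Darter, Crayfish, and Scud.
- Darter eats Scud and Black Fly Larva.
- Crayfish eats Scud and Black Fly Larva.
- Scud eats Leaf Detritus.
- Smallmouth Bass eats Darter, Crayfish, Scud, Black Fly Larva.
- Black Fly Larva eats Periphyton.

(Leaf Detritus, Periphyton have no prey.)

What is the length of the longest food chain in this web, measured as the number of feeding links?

One longest chain: Leaf Detritus → Scud → Crayfish → Kingfisher.
It has 4 species and 3 links.

3 links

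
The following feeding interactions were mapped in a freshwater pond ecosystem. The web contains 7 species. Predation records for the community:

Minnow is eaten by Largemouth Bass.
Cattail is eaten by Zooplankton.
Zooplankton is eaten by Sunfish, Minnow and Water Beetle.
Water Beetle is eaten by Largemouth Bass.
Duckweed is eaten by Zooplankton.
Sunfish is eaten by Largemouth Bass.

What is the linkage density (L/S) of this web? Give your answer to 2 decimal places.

L/S = 1.14

There are L = 8 links among S = 7 species.
L/S = 8/7 = 1.1429 ≈ 1.14.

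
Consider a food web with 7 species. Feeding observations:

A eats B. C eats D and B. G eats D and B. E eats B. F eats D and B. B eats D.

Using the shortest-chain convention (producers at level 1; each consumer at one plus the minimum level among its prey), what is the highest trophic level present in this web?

Producers (level 1): D.
Following each consumer down to its lowest-level prey: D → B → E (levels 1 through 3).
All prey of E (B 2) are at level 2 or above, so E is at level 1 + 2 = 3.
Every consumer has at least one prey at level 2 or below, so none exceeds level 3.

3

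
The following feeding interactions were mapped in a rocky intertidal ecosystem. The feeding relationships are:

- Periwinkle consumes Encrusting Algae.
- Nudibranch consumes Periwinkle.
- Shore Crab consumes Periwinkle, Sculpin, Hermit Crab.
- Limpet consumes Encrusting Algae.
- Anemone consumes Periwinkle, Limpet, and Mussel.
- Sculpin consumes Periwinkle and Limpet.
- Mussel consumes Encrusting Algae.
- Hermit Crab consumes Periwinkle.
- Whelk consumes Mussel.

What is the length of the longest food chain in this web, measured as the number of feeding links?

One longest chain: Encrusting Algae → Periwinkle → Hermit Crab → Shore Crab.
It has 4 species and 3 links.

3 links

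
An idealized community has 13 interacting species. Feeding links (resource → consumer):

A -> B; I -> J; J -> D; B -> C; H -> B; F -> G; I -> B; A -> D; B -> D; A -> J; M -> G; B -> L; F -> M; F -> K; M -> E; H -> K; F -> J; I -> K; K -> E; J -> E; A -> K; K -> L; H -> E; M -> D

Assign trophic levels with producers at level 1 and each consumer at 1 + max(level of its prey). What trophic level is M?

F is a producer → level 1.
M eats F → level 2.

Trophic level 2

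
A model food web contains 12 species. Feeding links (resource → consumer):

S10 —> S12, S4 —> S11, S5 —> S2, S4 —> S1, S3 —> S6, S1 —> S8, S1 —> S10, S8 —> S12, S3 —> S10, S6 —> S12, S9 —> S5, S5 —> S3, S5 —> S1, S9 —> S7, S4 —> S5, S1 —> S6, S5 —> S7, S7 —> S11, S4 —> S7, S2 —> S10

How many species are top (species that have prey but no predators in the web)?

2

Top species (has prey, but nothing eats it): S11, S12.
Count: 2.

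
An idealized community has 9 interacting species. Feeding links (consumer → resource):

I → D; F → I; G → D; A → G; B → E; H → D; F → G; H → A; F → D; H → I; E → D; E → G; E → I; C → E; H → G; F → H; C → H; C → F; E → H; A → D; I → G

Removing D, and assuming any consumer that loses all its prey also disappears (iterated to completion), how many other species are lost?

Remove D.
Round 1: G (all prey gone) → extinct.
Round 2: I (all prey gone), A (all prey gone) → extinct.
Round 3: H (all prey gone) → extinct.
Round 4: F (all prey gone), E (all prey gone) → extinct.
Round 5: B (all prey gone), C (all prey gone) → extinct.
No further losses. Total secondary extinctions: 8.

8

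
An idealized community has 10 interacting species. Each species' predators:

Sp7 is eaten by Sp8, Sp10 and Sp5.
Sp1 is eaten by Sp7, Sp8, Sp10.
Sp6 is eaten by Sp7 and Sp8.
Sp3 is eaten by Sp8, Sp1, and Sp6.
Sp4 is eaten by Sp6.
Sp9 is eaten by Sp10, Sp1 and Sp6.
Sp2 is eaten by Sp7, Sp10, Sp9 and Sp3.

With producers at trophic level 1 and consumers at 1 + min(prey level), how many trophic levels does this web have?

3

Producers (level 1): Sp2, Sp4.
Following each consumer down to its lowest-level prey: Sp2 → Sp3 → Sp8 (levels 1 through 3).
All prey of Sp8 (Sp3 2, Sp6 2, Sp7 2, Sp1 3) are at level 2 or above, so Sp8 is at level 1 + 2 = 3.
Every consumer has at least one prey at level 2 or below, so none exceeds level 3.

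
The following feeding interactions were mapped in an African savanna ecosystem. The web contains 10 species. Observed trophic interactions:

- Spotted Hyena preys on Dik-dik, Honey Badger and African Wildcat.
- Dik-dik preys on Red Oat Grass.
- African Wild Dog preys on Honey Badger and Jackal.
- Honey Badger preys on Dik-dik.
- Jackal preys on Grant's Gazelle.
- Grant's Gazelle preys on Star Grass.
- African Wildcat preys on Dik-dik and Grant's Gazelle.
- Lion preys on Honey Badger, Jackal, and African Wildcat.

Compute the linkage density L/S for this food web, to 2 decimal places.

L/S = 1.40

There are L = 14 links among S = 10 species.
L/S = 14/10 = 1.4000 ≈ 1.40.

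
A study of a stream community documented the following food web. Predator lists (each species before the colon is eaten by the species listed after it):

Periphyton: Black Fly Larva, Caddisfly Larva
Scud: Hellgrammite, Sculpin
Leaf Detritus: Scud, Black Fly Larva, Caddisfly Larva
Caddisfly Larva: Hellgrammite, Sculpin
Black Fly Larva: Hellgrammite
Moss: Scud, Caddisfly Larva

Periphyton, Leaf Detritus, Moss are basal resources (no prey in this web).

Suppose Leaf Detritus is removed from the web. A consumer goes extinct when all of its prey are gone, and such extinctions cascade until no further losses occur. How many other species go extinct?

0

Remove Leaf Detritus.
Every predator of it retains at least one other prey: Scud still has Moss; Black Fly Larva still has Periphyton; Caddisfly Larva still has Periphyton, Moss.
No consumer loses all prey, so no secondary extinctions occur.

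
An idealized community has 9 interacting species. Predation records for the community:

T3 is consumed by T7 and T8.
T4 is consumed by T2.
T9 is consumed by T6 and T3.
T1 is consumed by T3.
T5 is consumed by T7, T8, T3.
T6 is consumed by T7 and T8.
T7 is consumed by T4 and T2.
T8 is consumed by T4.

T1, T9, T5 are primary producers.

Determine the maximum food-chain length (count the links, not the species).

4 links

One longest chain: T1 → T3 → T7 → T4 → T2.
It has 5 species and 4 links.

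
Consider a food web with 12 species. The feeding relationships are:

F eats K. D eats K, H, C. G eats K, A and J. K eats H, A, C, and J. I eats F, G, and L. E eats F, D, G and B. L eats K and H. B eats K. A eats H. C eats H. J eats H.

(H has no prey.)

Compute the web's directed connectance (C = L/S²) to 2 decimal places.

The web has S = 12 species and L = 24 feeding links.
C = L / S² = 24 / 144 = 0.1667 ≈ 0.17.

C = 0.17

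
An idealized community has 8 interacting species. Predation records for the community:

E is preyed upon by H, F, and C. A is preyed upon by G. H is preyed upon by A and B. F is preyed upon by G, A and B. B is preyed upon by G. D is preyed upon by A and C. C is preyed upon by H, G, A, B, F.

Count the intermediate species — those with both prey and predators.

Intermediate species (has both prey and predators): C, H, F, A, B.
Count: 5.

5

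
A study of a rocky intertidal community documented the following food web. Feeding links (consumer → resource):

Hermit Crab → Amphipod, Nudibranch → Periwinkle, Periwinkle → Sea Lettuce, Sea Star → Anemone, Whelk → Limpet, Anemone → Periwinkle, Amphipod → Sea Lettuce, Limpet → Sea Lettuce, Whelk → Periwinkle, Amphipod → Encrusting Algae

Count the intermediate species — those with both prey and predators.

4

Intermediate species (has both prey and predators): Amphipod, Periwinkle, Limpet, Anemone.
Count: 4.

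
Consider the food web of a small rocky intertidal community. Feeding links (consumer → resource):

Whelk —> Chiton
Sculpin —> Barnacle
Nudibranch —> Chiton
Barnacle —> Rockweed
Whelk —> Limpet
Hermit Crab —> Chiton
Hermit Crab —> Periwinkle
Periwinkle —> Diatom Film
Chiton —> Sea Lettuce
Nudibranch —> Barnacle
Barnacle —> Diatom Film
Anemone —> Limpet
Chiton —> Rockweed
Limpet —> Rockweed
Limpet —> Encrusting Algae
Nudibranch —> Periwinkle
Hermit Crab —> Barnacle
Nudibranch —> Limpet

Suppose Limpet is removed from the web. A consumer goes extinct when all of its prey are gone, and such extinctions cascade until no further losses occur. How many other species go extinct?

1

Remove Limpet.
Round 1: Anemone (all prey gone) → extinct.
No further losses. Total secondary extinctions: 1.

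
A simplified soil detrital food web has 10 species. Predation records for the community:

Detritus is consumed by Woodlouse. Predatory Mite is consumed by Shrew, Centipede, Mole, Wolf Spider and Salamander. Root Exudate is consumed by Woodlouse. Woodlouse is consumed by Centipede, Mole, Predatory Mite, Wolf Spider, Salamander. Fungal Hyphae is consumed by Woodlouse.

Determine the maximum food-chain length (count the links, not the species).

One longest chain: Detritus → Woodlouse → Predatory Mite → Wolf Spider.
It has 4 species and 3 links.

3 links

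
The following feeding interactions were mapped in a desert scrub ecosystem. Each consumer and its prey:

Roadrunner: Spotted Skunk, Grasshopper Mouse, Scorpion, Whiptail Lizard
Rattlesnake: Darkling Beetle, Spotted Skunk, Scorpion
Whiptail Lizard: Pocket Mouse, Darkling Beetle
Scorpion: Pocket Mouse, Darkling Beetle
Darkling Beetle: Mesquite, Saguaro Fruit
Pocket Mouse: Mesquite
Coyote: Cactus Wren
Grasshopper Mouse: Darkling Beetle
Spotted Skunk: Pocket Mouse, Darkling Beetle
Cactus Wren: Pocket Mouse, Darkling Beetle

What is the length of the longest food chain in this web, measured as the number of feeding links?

One longest chain: Mesquite → Pocket Mouse → Spotted Skunk → Rattlesnake.
It has 4 species and 3 links.

3 links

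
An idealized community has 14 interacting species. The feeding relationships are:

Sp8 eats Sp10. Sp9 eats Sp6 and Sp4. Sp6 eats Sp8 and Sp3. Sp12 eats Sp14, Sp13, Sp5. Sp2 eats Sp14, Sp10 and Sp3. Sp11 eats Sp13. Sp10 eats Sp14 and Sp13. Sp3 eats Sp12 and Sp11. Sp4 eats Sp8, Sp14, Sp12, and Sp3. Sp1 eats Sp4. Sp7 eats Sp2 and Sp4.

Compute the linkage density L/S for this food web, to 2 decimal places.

There are L = 23 links among S = 14 species.
L/S = 23/14 = 1.6429 ≈ 1.64.

L/S = 1.64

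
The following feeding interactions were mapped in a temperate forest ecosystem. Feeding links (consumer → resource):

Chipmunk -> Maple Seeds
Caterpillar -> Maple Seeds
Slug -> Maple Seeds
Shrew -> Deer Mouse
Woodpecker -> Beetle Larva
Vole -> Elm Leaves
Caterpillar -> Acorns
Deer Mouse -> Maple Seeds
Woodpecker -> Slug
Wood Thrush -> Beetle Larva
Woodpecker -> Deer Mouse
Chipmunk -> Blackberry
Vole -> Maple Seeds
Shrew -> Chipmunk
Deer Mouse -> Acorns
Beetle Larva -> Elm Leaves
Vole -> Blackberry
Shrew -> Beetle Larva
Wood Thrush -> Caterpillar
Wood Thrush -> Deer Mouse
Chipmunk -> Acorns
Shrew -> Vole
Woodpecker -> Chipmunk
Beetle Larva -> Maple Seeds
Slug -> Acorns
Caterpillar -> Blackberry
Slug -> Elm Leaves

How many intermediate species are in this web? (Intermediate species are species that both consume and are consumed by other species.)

Intermediate species (has both prey and predators): Vole, Chipmunk, Beetle Larva, Slug, Caterpillar, Deer Mouse.
Count: 6.

6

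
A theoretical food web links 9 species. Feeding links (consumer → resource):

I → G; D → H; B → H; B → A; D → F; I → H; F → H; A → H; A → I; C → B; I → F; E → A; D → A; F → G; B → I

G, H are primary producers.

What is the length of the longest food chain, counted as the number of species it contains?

One longest chain: G → F → I → A → B → C.
It has 6 species and 5 links.

6 species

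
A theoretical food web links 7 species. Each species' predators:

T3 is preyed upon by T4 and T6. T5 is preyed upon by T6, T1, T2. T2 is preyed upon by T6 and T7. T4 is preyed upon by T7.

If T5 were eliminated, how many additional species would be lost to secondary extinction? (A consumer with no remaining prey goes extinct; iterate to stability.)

Remove T5.
Round 1: T2 (all prey gone), T1 (all prey gone) → extinct.
No further losses. Total secondary extinctions: 2.

2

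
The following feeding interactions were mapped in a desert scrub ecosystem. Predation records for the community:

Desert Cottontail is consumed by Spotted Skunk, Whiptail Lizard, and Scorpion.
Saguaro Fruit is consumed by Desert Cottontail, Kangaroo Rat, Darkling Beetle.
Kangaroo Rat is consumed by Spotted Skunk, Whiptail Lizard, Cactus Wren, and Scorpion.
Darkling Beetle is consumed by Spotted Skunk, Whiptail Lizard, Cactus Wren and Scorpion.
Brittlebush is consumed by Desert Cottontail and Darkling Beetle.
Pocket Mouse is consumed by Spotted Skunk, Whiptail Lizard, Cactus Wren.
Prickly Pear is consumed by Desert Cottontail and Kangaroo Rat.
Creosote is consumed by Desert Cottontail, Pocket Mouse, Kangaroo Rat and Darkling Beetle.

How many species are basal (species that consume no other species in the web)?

4

Basal species (no prey listed): Creosote, Brittlebush, Saguaro Fruit, Prickly Pear.
Count: 4.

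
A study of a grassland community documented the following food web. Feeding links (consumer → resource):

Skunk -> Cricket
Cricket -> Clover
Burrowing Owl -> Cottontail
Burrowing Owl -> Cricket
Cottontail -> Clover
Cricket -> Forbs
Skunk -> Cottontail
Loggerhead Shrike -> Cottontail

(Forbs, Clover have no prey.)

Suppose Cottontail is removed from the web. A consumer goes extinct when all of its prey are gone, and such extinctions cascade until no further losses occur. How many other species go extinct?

Remove Cottontail.
Round 1: Loggerhead Shrike (all prey gone) → extinct.
No further losses. Total secondary extinctions: 1.

1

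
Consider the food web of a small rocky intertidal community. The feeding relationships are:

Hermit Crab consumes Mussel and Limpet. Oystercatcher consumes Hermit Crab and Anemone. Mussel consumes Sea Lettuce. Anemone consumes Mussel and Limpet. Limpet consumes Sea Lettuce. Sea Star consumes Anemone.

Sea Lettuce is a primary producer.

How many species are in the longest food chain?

4 species

One longest chain: Sea Lettuce → Limpet → Anemone → Sea Star.
It has 4 species and 3 links.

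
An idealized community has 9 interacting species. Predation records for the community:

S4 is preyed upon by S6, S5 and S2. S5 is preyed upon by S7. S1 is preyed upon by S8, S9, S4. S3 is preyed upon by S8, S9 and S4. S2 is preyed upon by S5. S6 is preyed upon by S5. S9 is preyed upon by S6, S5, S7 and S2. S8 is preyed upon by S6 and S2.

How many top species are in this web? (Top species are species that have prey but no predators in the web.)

1

Top species (has prey, but nothing eats it): S7.
Count: 1.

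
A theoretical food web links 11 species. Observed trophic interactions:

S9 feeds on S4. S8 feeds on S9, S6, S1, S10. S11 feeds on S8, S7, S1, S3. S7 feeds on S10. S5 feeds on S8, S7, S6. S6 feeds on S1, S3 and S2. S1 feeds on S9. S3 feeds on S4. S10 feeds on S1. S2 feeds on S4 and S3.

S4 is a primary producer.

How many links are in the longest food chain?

One longest chain: S4 → S9 → S1 → S10 → S7 → S11.
It has 6 species and 5 links.

5 links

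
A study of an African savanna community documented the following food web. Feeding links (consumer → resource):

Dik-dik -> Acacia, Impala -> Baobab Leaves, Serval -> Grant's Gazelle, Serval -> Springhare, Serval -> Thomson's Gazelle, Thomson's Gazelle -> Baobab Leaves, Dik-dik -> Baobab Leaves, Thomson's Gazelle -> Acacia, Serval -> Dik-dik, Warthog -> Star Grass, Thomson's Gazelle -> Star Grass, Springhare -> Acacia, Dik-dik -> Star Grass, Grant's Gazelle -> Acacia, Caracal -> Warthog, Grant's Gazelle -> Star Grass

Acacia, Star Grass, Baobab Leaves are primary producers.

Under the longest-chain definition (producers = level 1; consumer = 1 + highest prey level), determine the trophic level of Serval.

Trophic level 3

Acacia is a producer → level 1.
Springhare eats Acacia → level 2.
Serval eats Springhare (level 2); other prey at levels: Thomson's Gazelle 2, Grant's Gazelle 2, Dik-dik 2 → level 3.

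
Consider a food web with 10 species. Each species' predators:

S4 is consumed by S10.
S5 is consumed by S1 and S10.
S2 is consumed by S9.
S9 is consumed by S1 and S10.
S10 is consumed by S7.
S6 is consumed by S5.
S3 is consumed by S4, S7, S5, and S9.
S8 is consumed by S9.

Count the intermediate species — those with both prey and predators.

Intermediate species (has both prey and predators): S9, S4, S5, S10.
Count: 4.

4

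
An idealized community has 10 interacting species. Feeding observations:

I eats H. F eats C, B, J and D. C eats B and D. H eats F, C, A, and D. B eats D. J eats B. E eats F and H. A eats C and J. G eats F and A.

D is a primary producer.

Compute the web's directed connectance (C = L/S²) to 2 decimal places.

The web has S = 10 species and L = 19 feeding links.
C = L / S² = 19 / 100 = 0.1900 ≈ 0.19.

C = 0.19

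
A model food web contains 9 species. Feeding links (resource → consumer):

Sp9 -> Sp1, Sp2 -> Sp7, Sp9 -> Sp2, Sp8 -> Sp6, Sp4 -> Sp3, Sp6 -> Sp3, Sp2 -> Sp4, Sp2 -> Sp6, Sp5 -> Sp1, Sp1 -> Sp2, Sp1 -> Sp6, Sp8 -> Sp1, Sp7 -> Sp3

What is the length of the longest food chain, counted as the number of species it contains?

5 species

One longest chain: Sp8 → Sp1 → Sp2 → Sp6 → Sp3.
It has 5 species and 4 links.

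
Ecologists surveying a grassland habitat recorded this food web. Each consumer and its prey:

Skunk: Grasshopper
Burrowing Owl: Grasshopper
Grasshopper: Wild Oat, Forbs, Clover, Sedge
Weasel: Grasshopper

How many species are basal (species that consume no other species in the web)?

4

Basal species (no prey listed): Wild Oat, Forbs, Clover, Sedge.
Count: 4.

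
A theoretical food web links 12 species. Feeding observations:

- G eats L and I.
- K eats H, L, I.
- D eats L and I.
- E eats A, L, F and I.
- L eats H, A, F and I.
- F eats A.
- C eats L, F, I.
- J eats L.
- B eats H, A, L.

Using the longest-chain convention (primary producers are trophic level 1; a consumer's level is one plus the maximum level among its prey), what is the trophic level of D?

Trophic level 4

A is a producer → level 1.
F eats A → level 2.
L eats F (level 2); other prey at levels: A 1, I 1, H 1 → level 3.
D eats L (level 3); other prey at levels: I 1 → level 4.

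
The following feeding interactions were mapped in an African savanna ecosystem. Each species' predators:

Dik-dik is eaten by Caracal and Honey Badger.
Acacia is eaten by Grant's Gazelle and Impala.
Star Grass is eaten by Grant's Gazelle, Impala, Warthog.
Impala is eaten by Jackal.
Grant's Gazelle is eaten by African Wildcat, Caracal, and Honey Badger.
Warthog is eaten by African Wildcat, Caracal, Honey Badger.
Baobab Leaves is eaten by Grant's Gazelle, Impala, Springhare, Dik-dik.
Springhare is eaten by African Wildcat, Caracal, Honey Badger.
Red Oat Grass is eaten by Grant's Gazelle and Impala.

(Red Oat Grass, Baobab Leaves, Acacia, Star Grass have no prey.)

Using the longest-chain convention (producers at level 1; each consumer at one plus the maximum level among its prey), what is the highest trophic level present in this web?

Producers (level 1): Red Oat Grass, Baobab Leaves, Acacia, Star Grass.
Baobab Leaves → Dik-dik → Honey Badger gives Honey Badger level 3.
No species has a prey at level 3, so no species reaches level 4.

3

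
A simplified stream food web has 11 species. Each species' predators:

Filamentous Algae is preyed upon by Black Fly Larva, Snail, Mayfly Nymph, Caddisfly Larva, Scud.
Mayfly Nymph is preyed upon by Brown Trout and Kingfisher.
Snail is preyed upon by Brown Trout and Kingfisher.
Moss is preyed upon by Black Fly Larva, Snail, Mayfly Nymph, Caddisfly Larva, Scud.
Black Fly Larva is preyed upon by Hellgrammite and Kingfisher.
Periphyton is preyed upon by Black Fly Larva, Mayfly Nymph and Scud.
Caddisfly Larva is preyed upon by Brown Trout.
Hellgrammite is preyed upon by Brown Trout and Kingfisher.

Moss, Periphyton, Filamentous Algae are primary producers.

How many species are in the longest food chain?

One longest chain: Moss → Black Fly Larva → Hellgrammite → Brown Trout.
It has 4 species and 3 links.

4 species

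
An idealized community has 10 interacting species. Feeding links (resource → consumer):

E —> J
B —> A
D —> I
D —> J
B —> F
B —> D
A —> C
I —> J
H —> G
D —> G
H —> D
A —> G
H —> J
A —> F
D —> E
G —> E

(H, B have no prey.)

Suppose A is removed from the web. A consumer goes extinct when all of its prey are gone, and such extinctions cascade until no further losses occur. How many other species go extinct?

1

Remove A.
Round 1: C (all prey gone) → extinct.
No further losses. Total secondary extinctions: 1.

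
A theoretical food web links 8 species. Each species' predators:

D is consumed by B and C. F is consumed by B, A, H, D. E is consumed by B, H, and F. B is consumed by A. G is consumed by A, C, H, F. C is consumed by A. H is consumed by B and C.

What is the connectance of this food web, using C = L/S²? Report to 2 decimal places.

The web has S = 8 species and L = 17 feeding links.
C = L / S² = 17 / 64 = 0.2656 ≈ 0.27.

C = 0.27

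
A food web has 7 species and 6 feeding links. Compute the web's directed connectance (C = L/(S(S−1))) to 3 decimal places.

The web has S = 7 species and L = 6 feeding links.
C = L / (S(S−1)) = 6 / 42 = 0.1429 ≈ 0.143.

C = 0.143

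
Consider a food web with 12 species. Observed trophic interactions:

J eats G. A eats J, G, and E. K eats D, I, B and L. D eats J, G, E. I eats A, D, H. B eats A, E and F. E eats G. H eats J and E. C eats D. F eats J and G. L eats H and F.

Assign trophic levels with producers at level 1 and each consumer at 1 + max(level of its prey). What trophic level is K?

G is a producer → level 1.
J eats G → level 2.
F eats J (level 2); other prey at levels: G 1 → level 3.
L eats F (level 3); other prey at levels: H 3 → level 4.
K eats L (level 4); other prey at levels: D 3, I 4, B 4 → level 5.

Trophic level 5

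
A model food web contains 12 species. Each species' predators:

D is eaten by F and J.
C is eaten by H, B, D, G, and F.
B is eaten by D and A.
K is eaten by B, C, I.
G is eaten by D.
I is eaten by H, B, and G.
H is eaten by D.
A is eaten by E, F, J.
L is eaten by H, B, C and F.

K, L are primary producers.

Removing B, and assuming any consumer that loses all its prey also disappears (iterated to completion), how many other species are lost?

2

Remove B.
Round 1: A (all prey gone) → extinct.
Round 2: E (all prey gone) → extinct.
No further losses. Total secondary extinctions: 2.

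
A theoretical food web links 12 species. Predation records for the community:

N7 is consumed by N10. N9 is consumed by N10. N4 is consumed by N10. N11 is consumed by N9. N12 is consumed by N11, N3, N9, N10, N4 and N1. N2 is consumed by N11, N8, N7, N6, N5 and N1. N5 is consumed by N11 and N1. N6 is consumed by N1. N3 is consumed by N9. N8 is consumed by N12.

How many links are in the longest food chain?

One longest chain: N2 → N8 → N12 → N11 → N9 → N10.
It has 6 species and 5 links.

5 links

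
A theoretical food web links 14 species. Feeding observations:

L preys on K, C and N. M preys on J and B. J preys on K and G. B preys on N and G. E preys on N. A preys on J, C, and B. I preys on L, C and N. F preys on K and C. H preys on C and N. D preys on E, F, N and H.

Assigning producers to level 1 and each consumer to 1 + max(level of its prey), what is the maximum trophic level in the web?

3

Producers (level 1): N, G, K, C.
K → F → D gives D level 3.
No species has a prey at level 3, so no species reaches level 4.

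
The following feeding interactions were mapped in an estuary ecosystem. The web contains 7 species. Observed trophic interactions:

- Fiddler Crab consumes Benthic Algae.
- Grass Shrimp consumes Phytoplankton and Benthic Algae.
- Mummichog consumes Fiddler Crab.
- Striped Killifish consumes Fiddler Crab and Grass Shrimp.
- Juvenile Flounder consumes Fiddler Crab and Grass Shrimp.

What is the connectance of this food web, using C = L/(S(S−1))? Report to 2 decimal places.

The web has S = 7 species and L = 8 feeding links.
C = L / (S(S−1)) = 8 / 42 = 0.1905 ≈ 0.19.

C = 0.19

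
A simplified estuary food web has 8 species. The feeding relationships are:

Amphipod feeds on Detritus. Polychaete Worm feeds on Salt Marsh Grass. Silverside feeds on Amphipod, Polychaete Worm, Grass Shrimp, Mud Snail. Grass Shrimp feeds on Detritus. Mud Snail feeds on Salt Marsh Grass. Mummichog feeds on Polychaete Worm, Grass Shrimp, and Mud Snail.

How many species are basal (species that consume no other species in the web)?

2

Basal species (no prey listed): Detritus, Salt Marsh Grass.
Count: 2.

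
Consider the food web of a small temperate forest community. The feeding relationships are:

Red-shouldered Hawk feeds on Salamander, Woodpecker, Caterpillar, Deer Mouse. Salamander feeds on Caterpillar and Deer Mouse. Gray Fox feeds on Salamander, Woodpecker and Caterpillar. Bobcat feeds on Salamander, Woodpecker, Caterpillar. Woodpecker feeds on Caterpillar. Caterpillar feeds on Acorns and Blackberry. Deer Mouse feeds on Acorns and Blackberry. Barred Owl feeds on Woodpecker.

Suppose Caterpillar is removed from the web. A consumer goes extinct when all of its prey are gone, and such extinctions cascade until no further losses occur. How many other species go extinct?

Remove Caterpillar.
Round 1: Woodpecker (all prey gone) → extinct.
Round 2: Barred Owl (all prey gone) → extinct.
No further losses. Total secondary extinctions: 2.

2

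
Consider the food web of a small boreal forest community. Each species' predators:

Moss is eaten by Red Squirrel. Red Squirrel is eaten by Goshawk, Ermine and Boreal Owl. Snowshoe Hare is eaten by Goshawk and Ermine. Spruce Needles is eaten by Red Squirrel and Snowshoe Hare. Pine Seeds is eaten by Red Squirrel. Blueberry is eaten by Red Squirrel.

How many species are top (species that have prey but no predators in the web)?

3

Top species (has prey, but nothing eats it): Ermine, Goshawk, Boreal Owl.
Count: 3.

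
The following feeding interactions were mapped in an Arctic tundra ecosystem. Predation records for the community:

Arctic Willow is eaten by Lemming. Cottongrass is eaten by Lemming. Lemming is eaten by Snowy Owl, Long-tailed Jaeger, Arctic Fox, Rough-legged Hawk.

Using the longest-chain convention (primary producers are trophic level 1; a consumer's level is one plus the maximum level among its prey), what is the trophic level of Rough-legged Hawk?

Trophic level 3

Arctic Willow is a producer → level 1.
Lemming eats Arctic Willow (level 1); other prey at levels: Cottongrass 1 → level 2.
Rough-legged Hawk eats Lemming → level 3.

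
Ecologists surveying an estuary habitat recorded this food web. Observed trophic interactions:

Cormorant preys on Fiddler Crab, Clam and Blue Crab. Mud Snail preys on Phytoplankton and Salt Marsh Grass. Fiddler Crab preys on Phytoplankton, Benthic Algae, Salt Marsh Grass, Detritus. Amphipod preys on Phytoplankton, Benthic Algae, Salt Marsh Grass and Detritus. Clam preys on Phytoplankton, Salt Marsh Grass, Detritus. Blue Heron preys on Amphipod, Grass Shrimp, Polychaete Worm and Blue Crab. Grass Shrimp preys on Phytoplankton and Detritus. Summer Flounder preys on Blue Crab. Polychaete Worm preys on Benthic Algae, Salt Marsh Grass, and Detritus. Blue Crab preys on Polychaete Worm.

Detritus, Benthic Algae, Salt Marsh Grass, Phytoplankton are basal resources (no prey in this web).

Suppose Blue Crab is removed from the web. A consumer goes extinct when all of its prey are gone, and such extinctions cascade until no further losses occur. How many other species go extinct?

1

Remove Blue Crab.
Round 1: Summer Flounder (all prey gone) → extinct.
No further losses. Total secondary extinctions: 1.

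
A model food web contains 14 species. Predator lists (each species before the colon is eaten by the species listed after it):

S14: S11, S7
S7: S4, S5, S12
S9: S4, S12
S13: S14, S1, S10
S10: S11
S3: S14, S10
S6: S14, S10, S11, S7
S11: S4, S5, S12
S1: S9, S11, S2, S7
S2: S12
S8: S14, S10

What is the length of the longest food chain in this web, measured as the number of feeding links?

One longest chain: S3 → S14 → S11 → S4.
It has 4 species and 3 links.

3 links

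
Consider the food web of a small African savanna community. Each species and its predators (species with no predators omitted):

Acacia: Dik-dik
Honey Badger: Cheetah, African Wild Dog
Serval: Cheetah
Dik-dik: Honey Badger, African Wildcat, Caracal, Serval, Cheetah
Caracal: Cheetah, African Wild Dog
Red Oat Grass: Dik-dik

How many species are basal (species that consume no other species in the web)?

2

Basal species (no prey listed): Acacia, Red Oat Grass.
Count: 2.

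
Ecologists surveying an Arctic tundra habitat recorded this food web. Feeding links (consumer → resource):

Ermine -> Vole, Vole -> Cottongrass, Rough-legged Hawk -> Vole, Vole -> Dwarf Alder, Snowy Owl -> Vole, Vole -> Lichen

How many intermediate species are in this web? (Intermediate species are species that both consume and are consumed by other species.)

Intermediate species (has both prey and predators): Vole.
Count: 1.

1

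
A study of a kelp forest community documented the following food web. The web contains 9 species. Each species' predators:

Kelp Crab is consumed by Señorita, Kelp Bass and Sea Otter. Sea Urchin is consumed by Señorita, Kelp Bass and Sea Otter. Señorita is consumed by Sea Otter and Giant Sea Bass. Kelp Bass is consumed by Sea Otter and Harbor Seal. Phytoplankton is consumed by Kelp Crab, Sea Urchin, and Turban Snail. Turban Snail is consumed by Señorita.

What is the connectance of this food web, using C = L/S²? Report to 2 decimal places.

C = 0.17

The web has S = 9 species and L = 14 feeding links.
C = L / S² = 14 / 81 = 0.1728 ≈ 0.17.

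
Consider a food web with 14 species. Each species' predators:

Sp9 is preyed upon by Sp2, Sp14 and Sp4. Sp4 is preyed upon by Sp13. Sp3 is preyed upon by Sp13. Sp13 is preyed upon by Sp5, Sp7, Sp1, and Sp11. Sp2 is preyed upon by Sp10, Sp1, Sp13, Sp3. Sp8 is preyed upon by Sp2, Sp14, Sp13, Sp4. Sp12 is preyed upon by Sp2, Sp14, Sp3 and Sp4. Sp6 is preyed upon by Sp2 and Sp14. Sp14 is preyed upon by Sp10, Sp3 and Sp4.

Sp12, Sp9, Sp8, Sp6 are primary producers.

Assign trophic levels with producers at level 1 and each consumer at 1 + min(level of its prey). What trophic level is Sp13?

Sp8 is a producer → level 1.
Sp13 eats Sp8 → level 2.

Trophic level 2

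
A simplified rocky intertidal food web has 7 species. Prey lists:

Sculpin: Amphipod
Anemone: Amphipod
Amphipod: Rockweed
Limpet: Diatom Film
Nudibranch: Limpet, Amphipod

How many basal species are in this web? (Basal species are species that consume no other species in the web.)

Basal species (no prey listed): Diatom Film, Rockweed.
Count: 2.

2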